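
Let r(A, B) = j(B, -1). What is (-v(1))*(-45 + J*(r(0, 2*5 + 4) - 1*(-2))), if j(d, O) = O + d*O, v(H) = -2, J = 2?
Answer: -142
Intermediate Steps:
j(d, O) = O + O*d
r(A, B) = -1 - B (r(A, B) = -(1 + B) = -1 - B)
(-v(1))*(-45 + J*(r(0, 2*5 + 4) - 1*(-2))) = (-1*(-2))*(-45 + 2*((-1 - (2*5 + 4)) - 1*(-2))) = 2*(-45 + 2*((-1 - (10 + 4)) + 2)) = 2*(-45 + 2*((-1 - 1*14) + 2)) = 2*(-45 + 2*((-1 - 14) + 2)) = 2*(-45 + 2*(-15 + 2)) = 2*(-45 + 2*(-13)) = 2*(-45 - 26) = 2*(-71) = -142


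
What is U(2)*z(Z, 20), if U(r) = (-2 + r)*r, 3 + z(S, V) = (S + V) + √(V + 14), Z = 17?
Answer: 0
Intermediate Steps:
z(S, V) = -3 + S + V + √(14 + V) (z(S, V) = -3 + ((S + V) + √(V + 14)) = -3 + ((S + V) + √(14 + V)) = -3 + (S + V + √(14 + V)) = -3 + S + V + √(14 + V))
U(r) = r*(-2 + r)
U(2)*z(Z, 20) = (2*(-2 + 2))*(-3 + 17 + 20 + √(14 + 20)) = (2*0)*(-3 + 17 + 20 + √34) = 0*(34 + √34) = 0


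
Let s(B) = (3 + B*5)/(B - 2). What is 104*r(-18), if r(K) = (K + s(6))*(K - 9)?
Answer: 27378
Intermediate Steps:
s(B) = (3 + 5*B)/(-2 + B)
r(K) = (-9 + K)*(33/4 + K) (r(K) = (K + (3 + 5*6)/(-2 + 6))*(K - 9) = (K + (3 + 30)/4)*(-9 + K) = (K + (1/4)*33)*(-9 + K) = (K + 33/4)*(-9 + K) = (33/4 + K)*(-9 + K) = (-9 + K)*(33/4 + K))
104*r(-18) = 104*(-297/4 + (-18)**2 - 3/4*(-18)) = 104*(-297/4 + 324 + 27/2) = 104*(1053/4) = 27378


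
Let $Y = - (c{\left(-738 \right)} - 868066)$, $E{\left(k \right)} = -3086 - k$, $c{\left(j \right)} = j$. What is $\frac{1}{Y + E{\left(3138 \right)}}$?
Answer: $\frac{1}{862580} \approx 1.1593 \cdot 10^{-6}$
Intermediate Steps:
$Y = 868804$ ($Y = - (-738 - 868066) = \left(-1\right) \left(-868804\right) = 868804$)
$\frac{1}{Y + E{\left(3138 \right)}} = \frac{1}{868804 - 6224} = \frac{1}{862580}$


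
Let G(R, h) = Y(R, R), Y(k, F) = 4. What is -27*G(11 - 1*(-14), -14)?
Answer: -108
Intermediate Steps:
G(R, h) = 4
-27*G(11 - 1*(-14), -14) = -27*4 = -108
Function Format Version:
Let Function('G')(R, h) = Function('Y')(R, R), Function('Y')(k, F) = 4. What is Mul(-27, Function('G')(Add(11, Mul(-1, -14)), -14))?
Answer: -108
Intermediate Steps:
Function('G')(R, h) = 4
Mul(-27, Function('G')(Add(11, Mul(-1, -14)), -14)) = Mul(-27, 4) = -108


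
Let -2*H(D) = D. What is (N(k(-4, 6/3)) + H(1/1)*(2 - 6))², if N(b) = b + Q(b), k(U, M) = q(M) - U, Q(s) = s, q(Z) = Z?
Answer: 196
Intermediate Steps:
H(D) = -D/2
k(U, M) = M - U
N(b) = 2*b (N(b) = b + b = 2*b)
(N(k(-4, 6/3)) + H(1/1)*(2 - 6))² = (2*(6/3 - 1*(-4)) + (-½/1)*(2 - 6))² = (2*(6*(⅓) + 4) - ½*1*(-4))² = (2*(2 + 4) - ½*(-4))² = (2*6 + 2)² = (12 + 2)² = 14² = 196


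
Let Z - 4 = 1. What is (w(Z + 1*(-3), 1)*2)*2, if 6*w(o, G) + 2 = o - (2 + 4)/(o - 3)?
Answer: 4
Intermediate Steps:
Z = 5 (Z = 4 + 1 = 5)
w(o, G) = -1/3 - 1/(-3 + o) + o/6 (w(o, G) = -1/3 + (o - (2 + 4)/(o - 3))/6 = -1/3 + (o - 6/(-3 + o))/6 = -1/3 + (-1/(-3 + o) + o/6) = -1/3 - 1/(-3 + o) + o/6)
(w(Z + 1*(-3), 1)*2)*2 = (((5 + 1*(-3))*(-5 + (5 + 1*(-3)))/(6*(-3 + (5 + 1*(-3)))))*2)*2 = (((5 - 3)*(-5 + (5 - 3))/(6*(-3 + (5 - 3))))*2)*2 = (((1/6)*2*(-5 + 2)/(-3 + 2))*2)*2 = (((1/6)*2*(-3)/(-1))*2)*2 = (((1/6)*2*(-1)*(-3))*2)*2 = (1*2)*2 = 2*2 = 4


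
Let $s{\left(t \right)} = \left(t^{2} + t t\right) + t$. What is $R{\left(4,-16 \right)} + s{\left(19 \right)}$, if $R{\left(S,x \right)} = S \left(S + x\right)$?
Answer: $693$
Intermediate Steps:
$s{\left(t \right)} = t + 2 t^{2}$ ($s{\left(t \right)} = \left(t^{2} + t^{2}\right) + t = 2 t^{2} + t = t + 2 t^{2}$)
$R{\left(4,-16 \right)} + s{\left(19 \right)} = 4 \left(4 - 16\right) + 19 \left(1 + 2 \cdot 19\right) = 4 \left(-12\right) + 19 \left(1 + 38\right) = -48 + 19 \cdot 39 = -48 + 741 = 693$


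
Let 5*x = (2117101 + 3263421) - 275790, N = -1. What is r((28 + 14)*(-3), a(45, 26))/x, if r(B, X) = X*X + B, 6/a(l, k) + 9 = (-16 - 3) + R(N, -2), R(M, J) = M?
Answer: -264825/2146539806 ≈ -0.00012337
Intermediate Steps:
a(l, k) = -6/29 (a(l, k) = 6/(-9 + ((-16 - 3) - 1)) = 6/(-9 + (-19 - 1)) = 6/(-9 - 20) = 6/(-29) = 6*(-1/29) = -6/29)
r(B, X) = B + X² (r(B, X) = X² + B = B + X²)
x = 5104732/5 (x = ((2117101 + 3263421) - 275790)/5 = (5380522 - 275790)/5 = (⅕)*5104732 = 5104732/5 ≈ 1.0209e+6)
r((28 + 14)*(-3), a(45, 26))/x = ((28 + 14)*(-3) + (-6/29)²)/(5104732/5) = (42*(-3) + 36/841)*(5/5104732) = (-126 + 36/841)*(5/5104732) = -105930/841*5/5104732 = -264825/2146539806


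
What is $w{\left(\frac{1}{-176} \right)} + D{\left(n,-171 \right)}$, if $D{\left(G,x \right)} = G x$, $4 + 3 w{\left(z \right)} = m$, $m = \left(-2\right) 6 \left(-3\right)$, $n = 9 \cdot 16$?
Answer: $- \frac{73840}{3} \approx -24613.0$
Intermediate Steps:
$n = 144$
$m = 36$ ($m = \left(-12\right) \left(-3\right) = 36$)
$w{\left(z \right)} = \frac{32}{3}$ ($w{\left(z \right)} = - \frac{4}{3} + \frac{1}{3} \cdot 36 = - \frac{4}{3} + 12 = \frac{32}{3}$)
$w{\left(\frac{1}{-176} \right)} + D{\left(n,-171 \right)} = \frac{32}{3} + 144 \left(-171\right) = \frac{32}{3} - 24624 = - \frac{73840}{3}$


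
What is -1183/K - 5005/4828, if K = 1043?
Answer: -1561677/719372 ≈ -2.1709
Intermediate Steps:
-1183/K - 5005/4828 = -1183/1043 - 5005/4828 = -1183*1/1043 - 5005*1/4828 = -169/149 - 5005/4828 = -1561677/719372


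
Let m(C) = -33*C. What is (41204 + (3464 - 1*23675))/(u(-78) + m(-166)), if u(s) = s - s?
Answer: 20993/5478 ≈ 3.8322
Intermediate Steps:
u(s) = 0
(41204 + (3464 - 1*23675))/(u(-78) + m(-166)) = (41204 + (3464 - 1*23675))/(0 - 33*(-166)) = (41204 + (3464 - 23675))/(0 + 5478) = (41204 - 20211)/5478 = 20993*(1/5478) = 20993/5478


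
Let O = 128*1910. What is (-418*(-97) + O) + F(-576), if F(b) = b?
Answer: 284450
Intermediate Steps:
O = 244480
(-418*(-97) + O) + F(-576) = (-418*(-97) + 244480) - 576 = (40546 + 244480) - 576 = 285026 - 576 = 284450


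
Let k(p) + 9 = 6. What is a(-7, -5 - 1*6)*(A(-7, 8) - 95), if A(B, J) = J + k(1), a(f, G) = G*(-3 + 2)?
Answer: -990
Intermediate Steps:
k(p) = -3 (k(p) = -9 + 6 = -3)
a(f, G) = -G (a(f, G) = G*(-1) = -G)
A(B, J) = -3 + J (A(B, J) = J - 3 = -3 + J)
a(-7, -5 - 1*6)*(A(-7, 8) - 95) = (-(-5 - 1*6))*((-3 + 8) - 95) = (-(-5 - 6))*(5 - 95) = -1*(-11)*(-90) = 11*(-90) = -990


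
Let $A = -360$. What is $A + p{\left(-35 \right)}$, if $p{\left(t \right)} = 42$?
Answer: $-318$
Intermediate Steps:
$A + p{\left(-35 \right)} = -360 + 42 = -318$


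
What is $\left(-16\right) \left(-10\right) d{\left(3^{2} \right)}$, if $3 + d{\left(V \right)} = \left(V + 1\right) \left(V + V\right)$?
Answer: $28320$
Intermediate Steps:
$d{\left(V \right)} = -3 + 2 V \left(1 + V\right)$ ($d{\left(V \right)} = -3 + \left(V + 1\right) \left(V + V\right) = -3 + \left(1 + V\right) 2 V = -3 + 2 V \left(1 + V\right)$)
$\left(-16\right) \left(-10\right) d{\left(3^{2} \right)} = \left(-16\right) \left(-10\right) \left(-3 + 2 \cdot 3^{2} + 2 \left(3^{2}\right)^{2}\right) = 160 \left(-3 + 2 \cdot 9 + 2 \cdot 9^{2}\right) = 160 \left(-3 + 18 + 2 \cdot 81\right) = 160 \left(-3 + 18 + 162\right) = 160 \cdot 177 = 28320$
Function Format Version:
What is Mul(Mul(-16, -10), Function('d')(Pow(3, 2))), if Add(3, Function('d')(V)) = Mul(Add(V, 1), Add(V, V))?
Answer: 28320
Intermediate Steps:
Function('d')(V) = Add(-3, Mul(2, V, Add(1, V))) (Function('d')(V) = Add(-3, Mul(Add(V, 1), Add(V, V))) = Add(-3, Mul(Add(1, V), Mul(2, V))) = Add(-3, Mul(2, V, Add(1, V))))
Mul(Mul(-16, -10), Function('d')(Pow(3, 2))) = Mul(Mul(-16, -10), Add(-3, Mul(2, Pow(3, 2)), Mul(2, Pow(Pow(3, 2), 2)))) = Mul(160, Add(-3, Mul(2, 9), Mul(2, Pow(9, 2)))) = Mul(160, Add(-3, 18, Mul(2, 81))) = Mul(160, Add(-3, 18, 162)) = Mul(160, 177) = 28320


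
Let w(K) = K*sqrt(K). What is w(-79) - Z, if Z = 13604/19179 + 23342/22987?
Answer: -760391366/440867673 - 79*I*sqrt(79) ≈ -1.7248 - 702.17*I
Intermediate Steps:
Z = 760391366/440867673 (Z = 13604*(1/19179) + 23342*(1/22987) = 13604/19179 + 23342/22987 = 760391366/440867673 ≈ 1.7248)
w(K) = K**(3/2)
w(-79) - Z = (-79)**(3/2) - 1*760391366/440867673 = -79*I*sqrt(79) - 760391366/440867673 = -760391366/440867673 - 79*I*sqrt(79)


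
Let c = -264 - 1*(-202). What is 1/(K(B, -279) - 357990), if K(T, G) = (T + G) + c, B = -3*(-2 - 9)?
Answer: -1/358298 ≈ -2.7910e-6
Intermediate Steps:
c = -62 (c = -264 + 202 = -62)
B = 33 (B = -3*(-11) = 33)
K(T, G) = -62 + G + T (K(T, G) = (T + G) - 62 = (G + T) - 62 = -62 + G + T)
1/(K(B, -279) - 357990) = 1/((-62 - 279 + 33) - 357990) = 1/(-308 - 357990) = 1/(-358298) = -1/358298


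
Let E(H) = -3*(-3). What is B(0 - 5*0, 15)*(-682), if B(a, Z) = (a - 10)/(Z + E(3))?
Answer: 1705/6 ≈ 284.17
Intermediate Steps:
E(H) = 9
B(a, Z) = (-10 + a)/(9 + Z) (B(a, Z) = (a - 10)/(Z + 9) = (-10 + a)/(9 + Z))
B(0 - 5*0, 15)*(-682) = ((-10 + (0 - 5*0))/(9 + 15))*(-682) = ((-10 + (0 - 1*0))/24)*(-682) = ((-10 + (0 + 0))/24)*(-682) = ((-10 + 0)/24)*(-682) = ((1/24)*(-10))*(-682) = -5/12*(-682) = 1705/6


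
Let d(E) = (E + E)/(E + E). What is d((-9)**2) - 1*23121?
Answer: -23120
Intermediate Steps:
d(E) = 1 (d(E) = (2*E)/((2*E)) = (2*E)*(1/(2*E)) = 1)
d((-9)**2) - 1*23121 = 1 - 1*23121 = 1 - 23121 = -23120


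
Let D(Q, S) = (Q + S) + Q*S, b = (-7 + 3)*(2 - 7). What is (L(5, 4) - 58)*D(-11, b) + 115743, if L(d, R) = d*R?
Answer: 123761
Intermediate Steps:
L(d, R) = R*d
b = 20 (b = -4*(-5) = 20)
D(Q, S) = Q + S + Q*S
(L(5, 4) - 58)*D(-11, b) + 115743 = (4*5 - 58)*(-11 + 20 - 11*20) + 115743 = (20 - 58)*(-11 + 20 - 220) + 115743 = -38*(-211) + 115743 = 8018 + 115743 = 123761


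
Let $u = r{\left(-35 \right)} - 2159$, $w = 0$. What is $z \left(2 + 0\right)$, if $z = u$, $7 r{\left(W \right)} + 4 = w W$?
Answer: $- \frac{30234}{7} \approx -4319.1$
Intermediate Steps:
$r{\left(W \right)} = - \frac{4}{7}$ ($r{\left(W \right)} = - \frac{4}{7} + \frac{0 W}{7} = - \frac{4}{7} + \frac{1}{7} \cdot 0 = - \frac{4}{7} + 0 = - \frac{4}{7}$)
$u = - \frac{15117}{7}$ ($u = - \frac{4}{7} - 2159 = - \frac{15117}{7} \approx -2159.6$)
$z = - \frac{15117}{7} \approx -2159.6$
$z \left(2 + 0\right) = - \frac{15117 \left(2 + 0\right)}{7} = \left(- \frac{15117}{7}\right) 2 = - \frac{30234}{7}$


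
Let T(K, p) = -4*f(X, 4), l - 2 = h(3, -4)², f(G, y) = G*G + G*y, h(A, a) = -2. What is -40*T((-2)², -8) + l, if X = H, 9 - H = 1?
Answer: 15366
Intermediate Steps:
H = 8 (H = 9 - 1*1 = 9 - 1 = 8)
X = 8
f(G, y) = G² + G*y
l = 6 (l = 2 + (-2)² = 2 + 4 = 6)
T(K, p) = -384 (T(K, p) = -32*(8 + 4) = -32*12 = -4*96 = -384)
-40*T((-2)², -8) + l = -40*(-384) + 6 = 15360 + 6 = 15366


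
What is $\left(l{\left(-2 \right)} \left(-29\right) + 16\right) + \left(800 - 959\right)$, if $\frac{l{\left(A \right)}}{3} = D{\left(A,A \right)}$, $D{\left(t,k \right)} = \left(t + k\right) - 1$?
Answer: $292$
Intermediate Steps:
$D{\left(t,k \right)} = -1 + k + t$ ($D{\left(t,k \right)} = \left(k + t\right) - 1 = -1 + k + t$)
$l{\left(A \right)} = -3 + 6 A$ ($l{\left(A \right)} = 3 \left(-1 + A + A\right) = 3 \left(-1 + 2 A\right) = -3 + 6 A$)
$\left(l{\left(-2 \right)} \left(-29\right) + 16\right) + \left(800 - 959\right) = \left(\left(-3 + 6 \left(-2\right)\right) \left(-29\right) + 16\right) + \left(800 - 959\right) = \left(\left(-3 - 12\right) \left(-29\right) + 16\right) - 159 = \left(\left(-15\right) \left(-29\right) + 16\right) - 159 = \left(435 + 16\right) - 159 = 451 - 159 = 292$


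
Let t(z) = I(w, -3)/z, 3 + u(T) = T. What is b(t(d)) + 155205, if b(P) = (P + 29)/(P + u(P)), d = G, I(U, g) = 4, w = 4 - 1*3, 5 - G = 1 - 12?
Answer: 1551933/10 ≈ 1.5519e+5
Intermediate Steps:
u(T) = -3 + T
G = 16 (G = 5 - (1 - 12) = 5 - 1*(-11) = 5 + 11 = 16)
w = 1 (w = 4 - 3 = 1)
d = 16
t(z) = 4/z
b(P) = (29 + P)/(-3 + 2*P) (b(P) = (P + 29)/(P + (-3 + P)) = (29 + P)/(-3 + 2*P))
b(t(d)) + 155205 = (29 + 4/16)/(-3 + 2*(4/16)) + 155205 = (29 + 4*(1/16))/(-3 + 2*(4*(1/16))) + 155205 = (29 + 1/4)/(-3 + 2*(1/4)) + 155205 = (117/4)/(-3 + 1/2) + 155205 = (117/4)/(-5/2) + 155205 = -2/5*117/4 + 155205 = -117/10 + 155205 = 1551933/10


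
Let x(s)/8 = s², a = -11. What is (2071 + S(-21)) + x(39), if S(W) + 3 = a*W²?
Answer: 9385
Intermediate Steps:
S(W) = -3 - 11*W²
x(s) = 8*s²
(2071 + S(-21)) + x(39) = (2071 + (-3 - 11*(-21)²)) + 8*39² = (2071 + (-3 - 11*441)) + 8*1521 = (2071 + (-3 - 4851)) + 12168 = (2071 - 4854) + 12168 = -2783 + 12168 = 9385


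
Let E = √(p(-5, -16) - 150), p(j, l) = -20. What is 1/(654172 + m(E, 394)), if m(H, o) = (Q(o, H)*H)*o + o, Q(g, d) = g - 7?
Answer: 327283/2190439265318 - 76239*I*√170/2190439265318 ≈ 1.4941e-7 - 4.5381e-7*I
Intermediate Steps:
Q(g, d) = -7 + g
E = I*√170 (E = √(-20 - 150) = √(-170) = I*√170 ≈ 13.038*I)
m(H, o) = o + H*o*(-7 + o) (m(H, o) = ((-7 + o)*H)*o + o = (H*(-7 + o))*o + o = H*o*(-7 + o) + o = o + H*o*(-7 + o))
1/(654172 + m(E, 394)) = 1/(654172 + 394*(1 + (I*√170)*(-7 + 394))) = 1/(654172 + 394*(1 + (I*√170)*387)) = 1/(654172 + 394*(1 + 387*I*√170)) = 1/(654172 + (394 + 152478*I*√170)) = 1/(654566 + 152478*I*√170)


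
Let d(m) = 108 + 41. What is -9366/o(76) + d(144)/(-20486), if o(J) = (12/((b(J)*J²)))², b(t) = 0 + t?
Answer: -770285350019648959/61458 ≈ -1.2534e+13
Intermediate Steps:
b(t) = t
d(m) = 149
o(J) = 144/J⁶ (o(J) = (12/((J*J²)))² = (12/(J³))² = (12/J³)² = 144/J⁶)
-9366/o(76) + d(144)/(-20486) = -9366/(144/76⁶) + 149/(-20486) = -9366/(144*(1/192699928576)) + 149*(-1/20486) = -9366/9/12043745536 - 149/20486 = -9366*12043745536/9 - 149/20486 = -37600573563392/3 - 149/20486 = -770285350019648959/61458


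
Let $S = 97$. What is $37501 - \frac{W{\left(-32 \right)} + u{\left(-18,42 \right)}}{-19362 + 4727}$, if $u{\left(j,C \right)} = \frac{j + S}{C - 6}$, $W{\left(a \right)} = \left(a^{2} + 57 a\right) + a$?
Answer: $\frac{19757746987}{526860} \approx 37501.0$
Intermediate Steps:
$W{\left(a \right)} = a^{2} + 58 a$
$u{\left(j,C \right)} = \frac{97 + j}{-6 + C}$ ($u{\left(j,C \right)} = \frac{j + 97}{C - 6} = \frac{97 + j}{-6 + C}$)
$37501 - \frac{W{\left(-32 \right)} + u{\left(-18,42 \right)}}{-19362 + 4727} = 37501 - \frac{- 32 \left(58 - 32\right) + \frac{97 - 18}{-6 + 42}}{-19362 + 4727} = 37501 - \frac{\left(-32\right) 26 + \frac{1}{36} \cdot 79}{-14635} = 37501 - \left(-832 + \frac{1}{36} \cdot 79\right) \left(- \frac{1}{14635}\right) = 37501 - \left(-832 + \frac{79}{36}\right) \left(- \frac{1}{14635}\right) = 37501 - \left(- \frac{29873}{36}\right) \left(- \frac{1}{14635}\right) = 37501 - \frac{29873}{526860} = \frac{19757746987}{526860}$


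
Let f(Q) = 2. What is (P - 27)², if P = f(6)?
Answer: 625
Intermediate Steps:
P = 2
(P - 27)² = (2 - 27)² = (-25)² = 625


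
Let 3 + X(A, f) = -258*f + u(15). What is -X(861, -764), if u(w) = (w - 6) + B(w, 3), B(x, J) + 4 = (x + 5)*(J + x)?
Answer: -197474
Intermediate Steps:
B(x, J) = -4 + (5 + x)*(J + x) (B(x, J) = -4 + (x + 5)*(J + x) = -4 + (5 + x)*(J + x))
u(w) = 5 + w² + 9*w (u(w) = (w - 6) + (-4 + w² + 5*3 + 5*w + 3*w) = (-6 + w) + (-4 + w² + 15 + 5*w + 3*w) = (-6 + w) + (11 + w² + 8*w) = 5 + w² + 9*w)
X(A, f) = 362 - 258*f (X(A, f) = -3 + (-258*f + (5 + 15² + 9*15)) = -3 + (-258*f + (5 + 225 + 135)) = -3 + (-258*f + 365) = -3 + (365 - 258*f) = 362 - 258*f)
-X(861, -764) = -(362 - 258*(-764)) = -(362 + 197112) = -1*197474 = -197474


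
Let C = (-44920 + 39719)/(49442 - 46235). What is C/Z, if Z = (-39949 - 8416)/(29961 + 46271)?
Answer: 396482632/155106555 ≈ 2.5562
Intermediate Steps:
C = -5201/3207 ≈ -1.6218
Z = -48365/76232 ≈ -0.63445
C/Z = -5201/(3207*(-48365/76232)) = -5201/3207*(-76232/48365) = 396482632/155106555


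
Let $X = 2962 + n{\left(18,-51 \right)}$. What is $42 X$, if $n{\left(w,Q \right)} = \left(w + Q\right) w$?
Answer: $99456$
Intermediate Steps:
$n{\left(w,Q \right)} = w \left(Q + w\right)$ ($n{\left(w,Q \right)} = \left(Q + w\right) w = w \left(Q + w\right)$)
$X = 2368$ ($X = 2962 + 18 \left(-51 + 18\right) = 2962 + 18 \left(-33\right) = 2962 - 594 = 2368$)
$42 X = 42 \cdot 2368 = 99456$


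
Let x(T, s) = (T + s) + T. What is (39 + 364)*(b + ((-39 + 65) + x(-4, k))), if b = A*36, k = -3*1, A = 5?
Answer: 78585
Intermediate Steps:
k = -3
x(T, s) = s + 2*T
b = 180 (b = 5*36 = 180)
(39 + 364)*(b + ((-39 + 65) + x(-4, k))) = (39 + 364)*(180 + ((-39 + 65) + (-3 + 2*(-4)))) = 403*(180 + (26 + (-3 - 8))) = 403*(180 + (26 - 11)) = 403*(180 + 15) = 403*195 = 78585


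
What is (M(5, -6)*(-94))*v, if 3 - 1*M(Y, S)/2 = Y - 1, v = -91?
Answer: -17108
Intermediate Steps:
M(Y, S) = 8 - 2*Y (M(Y, S) = 6 - 2*(Y - 1) = 6 - 2*(-1 + Y) = 6 + (2 - 2*Y) = 8 - 2*Y)
(M(5, -6)*(-94))*v = ((8 - 2*5)*(-94))*(-91) = ((8 - 10)*(-94))*(-91) = -2*(-94)*(-91) = 188*(-91) = -17108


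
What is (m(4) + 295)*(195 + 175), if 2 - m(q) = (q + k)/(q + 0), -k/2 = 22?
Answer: 113590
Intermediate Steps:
k = -44 (k = -2*22 = -44)
m(q) = 2 - (-44 + q)/q (m(q) = 2 - (q - 44)/(q + 0) = 2 - (-44 + q)/q)
(m(4) + 295)*(195 + 175) = ((44 + 4)/4 + 295)*(195 + 175) = ((¼)*48 + 295)*370 = (12 + 295)*370 = 307*370 = 113590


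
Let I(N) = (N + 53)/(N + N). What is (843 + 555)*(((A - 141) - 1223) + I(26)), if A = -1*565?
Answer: -70060071/26 ≈ -2.6946e+6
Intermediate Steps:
A = -565
I(N) = (53 + N)/(2*N) (I(N) = (53 + N)/((2*N)) = (53 + N)*(1/(2*N)) = (53 + N)/(2*N))
(843 + 555)*(((A - 141) - 1223) + I(26)) = (843 + 555)*(((-565 - 141) - 1223) + (1/2)*(53 + 26)/26) = 1398*((-706 - 1223) + (1/2)*(1/26)*79) = 1398*(-1929 + 79/52) = 1398*(-100229/52) = -70060071/26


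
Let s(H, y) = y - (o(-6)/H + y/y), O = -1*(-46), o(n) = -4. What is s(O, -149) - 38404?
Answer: -886740/23 ≈ -38554.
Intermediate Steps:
O = 46
s(H, y) = -1 + y + 4/H (s(H, y) = y - (-4/H + y/y) = y - (-4/H + 1) = y - (1 - 4/H) = y + (-1 + 4/H) = -1 + y + 4/H)
s(O, -149) - 38404 = (-1 - 149 + 4/46) - 38404 = (-1 - 149 + 4*(1/46)) - 38404 = (-1 - 149 + 2/23) - 38404 = -3448/23 - 38404 = -886740/23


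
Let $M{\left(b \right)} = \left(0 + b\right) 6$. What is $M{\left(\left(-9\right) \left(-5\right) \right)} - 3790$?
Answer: $-3520$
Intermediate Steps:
$M{\left(b \right)} = 6 b$ ($M{\left(b \right)} = b 6 = 6 b$)
$M{\left(\left(-9\right) \left(-5\right) \right)} - 3790 = 6 \left(\left(-9\right) \left(-5\right)\right) - 3790 = 6 \cdot 45 - 3790 = 270 - 3790 = -3520$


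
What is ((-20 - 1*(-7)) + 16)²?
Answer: 9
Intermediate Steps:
((-20 - 1*(-7)) + 16)² = ((-20 + 7) + 16)² = (-13 + 16)² = 3² = 9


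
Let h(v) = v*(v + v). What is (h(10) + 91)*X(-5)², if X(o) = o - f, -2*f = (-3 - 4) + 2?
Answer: 65475/4 ≈ 16369.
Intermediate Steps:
f = 5/2 (f = -((-3 - 4) + 2)/2 = -(-7 + 2)/2 = -½*(-5) = 5/2 ≈ 2.5000)
X(o) = -5/2 + o (X(o) = o - 1*5/2 = o - 5/2 = -5/2 + o)
h(v) = 2*v² (h(v) = v*(2*v) = 2*v²)
(h(10) + 91)*X(-5)² = (2*10² + 91)*(-5/2 - 5)² = (2*100 + 91)*(-15/2)² = (200 + 91)*(225/4) = 291*(225/4) = 65475/4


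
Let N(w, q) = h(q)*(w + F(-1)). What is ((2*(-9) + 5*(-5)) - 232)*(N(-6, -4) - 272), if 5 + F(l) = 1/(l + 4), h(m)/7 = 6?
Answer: 198000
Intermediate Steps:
h(m) = 42 (h(m) = 7*6 = 42)
F(l) = -5 + 1/(4 + l) (F(l) = -5 + 1/(l + 4) = -5 + 1/(4 + l))
N(w, q) = -196 + 42*w (N(w, q) = 42*(w + (-19 - 5*(-1))/(4 - 1)) = 42*(w + (-19 + 5)/3) = 42*(w + (⅓)*(-14)) = 42*(w - 14/3) = 42*(-14/3 + w) = -196 + 42*w)
((2*(-9) + 5*(-5)) - 232)*(N(-6, -4) - 272) = ((2*(-9) + 5*(-5)) - 232)*((-196 + 42*(-6)) - 272) = ((-18 - 25) - 232)*((-196 - 252) - 272) = (-43 - 232)*(-448 - 272) = -275*(-720) = 198000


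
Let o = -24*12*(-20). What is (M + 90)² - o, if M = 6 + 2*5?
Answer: 5476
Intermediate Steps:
M = 16 (M = 6 + 10 = 16)
o = 5760 (o = -288*(-20) = 5760)
(M + 90)² - o = (16 + 90)² - 1*5760 = 106² - 5760 = 11236 - 5760 = 5476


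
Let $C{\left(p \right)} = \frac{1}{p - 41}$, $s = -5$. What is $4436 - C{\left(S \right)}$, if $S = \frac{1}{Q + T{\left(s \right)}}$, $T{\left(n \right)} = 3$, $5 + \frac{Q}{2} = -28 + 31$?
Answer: $\frac{186313}{42} \approx 4436.0$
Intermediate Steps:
$Q = -4$ ($Q = -10 + 2 \left(-28 + 31\right) = -10 + 2 \cdot 3 = -10 + 6 = -4$)
$S = -1$ ($S = \frac{1}{-4 + 3} = \frac{1}{-1} = -1$)
$C{\left(p \right)} = \frac{1}{-41 + p}$
$4436 - C{\left(S \right)} = 4436 - \frac{1}{-41 - 1} = 4436 - \frac{1}{-42} = 4436 - - \frac{1}{42} = 4436 + \frac{1}{42} = \frac{186313}{42}$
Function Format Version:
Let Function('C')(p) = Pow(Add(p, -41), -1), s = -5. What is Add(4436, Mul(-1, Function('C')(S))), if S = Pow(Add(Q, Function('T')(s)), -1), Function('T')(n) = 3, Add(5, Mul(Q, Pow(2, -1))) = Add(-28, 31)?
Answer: Rational(186313, 42) ≈ 4436.0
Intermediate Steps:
Q = -4 (Q = Add(-10, Mul(2, Add(-28, 31))) = Add(-10, Mul(2, 3)) = Add(-10, 6) = -4)
S = -1 (S = Pow(Add(-4, 3), -1) = Pow(-1, -1) = -1)
Function('C')(p) = Pow(Add(-41, p), -1)
Add(4436, Mul(-1, Function('C')(S))) = Add(4436, Mul(-1, Pow(Add(-41, -1), -1))) = Add(4436, Mul(-1, Pow(-42, -1))) = Add(4436, Mul(-1, Rational(-1, 42))) = Add(4436, Rational(1, 42)) = Rational(186313, 42)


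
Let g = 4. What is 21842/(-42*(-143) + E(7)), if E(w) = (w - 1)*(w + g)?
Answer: 10921/3036 ≈ 3.5972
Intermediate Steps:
E(w) = (-1 + w)*(4 + w) (E(w) = (w - 1)*(w + 4) = (-1 + w)*(4 + w))
21842/(-42*(-143) + E(7)) = 21842/(-42*(-143) + (-4 + 7² + 3*7)) = 21842/(6006 + (-4 + 49 + 21)) = 21842/(6006 + 66) = 21842/6072 = 21842*(1/6072) = 10921/3036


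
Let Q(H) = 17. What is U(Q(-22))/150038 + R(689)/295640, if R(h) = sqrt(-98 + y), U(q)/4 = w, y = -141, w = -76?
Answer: -152/75019 + I*sqrt(239)/295640 ≈ -0.0020262 + 5.2292e-5*I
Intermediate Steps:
U(q) = -304 (U(q) = 4*(-76) = -304)
R(h) = I*sqrt(239) (R(h) = sqrt(-98 - 141) = sqrt(-239) = I*sqrt(239))
U(Q(-22))/150038 + R(689)/295640 = -304/150038 + (I*sqrt(239))/295640 = -304*1/150038 + (I*sqrt(239))*(1/295640) = -152/75019 + I*sqrt(239)/295640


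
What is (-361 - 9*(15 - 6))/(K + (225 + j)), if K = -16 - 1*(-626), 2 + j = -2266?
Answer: 442/1433 ≈ 0.30844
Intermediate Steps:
j = -2268 (j = -2 - 2266 = -2268)
K = 610 (K = -16 + 626 = 610)
(-361 - 9*(15 - 6))/(K + (225 + j)) = (-361 - 9*(15 - 6))/(610 + (225 - 2268)) = (-361 - 9*9)/(610 - 2043) = (-361 - 81)/(-1433) = -442*(-1/1433) = 442/1433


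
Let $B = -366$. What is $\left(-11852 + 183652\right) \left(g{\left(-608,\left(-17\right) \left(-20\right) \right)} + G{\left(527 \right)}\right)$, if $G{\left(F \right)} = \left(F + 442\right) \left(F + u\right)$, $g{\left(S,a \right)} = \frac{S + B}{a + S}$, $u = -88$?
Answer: $\frac{4896547477900}{67} \approx 7.3083 \cdot 10^{10}$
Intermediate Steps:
$g{\left(S,a \right)} = \frac{-366 + S}{S + a}$ ($g{\left(S,a \right)} = \frac{S - 366}{a + S} = \frac{-366 + S}{S + a}$)
$G{\left(F \right)} = \left(-88 + F\right) \left(442 + F\right)$ ($G{\left(F \right)} = \left(F + 442\right) \left(F - 88\right) = \left(442 + F\right) \left(-88 + F\right) = \left(-88 + F\right) \left(442 + F\right)$)
$\left(-11852 + 183652\right) \left(g{\left(-608,\left(-17\right) \left(-20\right) \right)} + G{\left(527 \right)}\right) = \left(-11852 + 183652\right) \left(\frac{-366 - 608}{-608 - -340} + \left(-38896 + 527^{2} + 354 \cdot 527\right)\right) = 171800 \left(\frac{1}{-608 + 340} \left(-974\right) + \left(-38896 + 277729 + 186558\right)\right) = 171800 \left(\frac{1}{-268} \left(-974\right) + 425391\right) = 171800 \left(\left(- \frac{1}{268}\right) \left(-974\right) + 425391\right) = 171800 \left(\frac{487}{134} + 425391\right) = 171800 \cdot \frac{57002881}{134} = \frac{4896547477900}{67}$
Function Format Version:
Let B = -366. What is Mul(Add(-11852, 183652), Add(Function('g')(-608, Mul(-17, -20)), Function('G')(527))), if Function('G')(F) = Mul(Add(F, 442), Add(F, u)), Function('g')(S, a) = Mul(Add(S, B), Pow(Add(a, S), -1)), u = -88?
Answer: Rational(4896547477900, 67) ≈ 7.3083e+10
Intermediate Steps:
Function('g')(S, a) = Mul(Pow(Add(S, a), -1), Add(-366, S)) (Function('g')(S, a) = Mul(Add(S, -366), Pow(Add(a, S), -1)) = Mul(Add(-366, S), Pow(Add(S, a), -1)) = Mul(Pow(Add(S, a), -1), Add(-366, S)))
Function('G')(F) = Mul(Add(-88, F), Add(442, F)) (Function('G')(F) = Mul(Add(F, 442), Add(F, -88)) = Mul(Add(442, F), Add(-88, F)) = Mul(Add(-88, F), Add(442, F)))
Mul(Add(-11852, 183652), Add(Function('g')(-608, Mul(-17, -20)), Function('G')(527))) = Mul(Add(-11852, 183652), Add(Mul(Pow(Add(-608, Mul(-17, -20)), -1), Add(-366, -608)), Add(-38896, Pow(527, 2), Mul(354, 527)))) = Mul(171800, Add(Mul(Pow(Add(-608, 340), -1), -974), Add(-38896, 277729, 186558))) = Mul(171800, Add(Mul(Pow(-268, -1), -974), 425391)) = Mul(171800, Add(Mul(Rational(-1, 268), -974), 425391)) = Mul(171800, Add(Rational(487, 134), 425391)) = Mul(171800, Rational(57002881, 134)) = Rational(4896547477900, 67)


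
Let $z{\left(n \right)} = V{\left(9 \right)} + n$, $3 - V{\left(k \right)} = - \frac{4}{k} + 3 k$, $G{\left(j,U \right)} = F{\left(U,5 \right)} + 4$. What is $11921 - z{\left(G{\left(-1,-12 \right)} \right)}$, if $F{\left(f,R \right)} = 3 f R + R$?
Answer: $\frac{109040}{9} \approx 12116.0$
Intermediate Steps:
$F{\left(f,R \right)} = R + 3 R f$ ($F{\left(f,R \right)} = 3 R f + R = R + 3 R f$)
$G{\left(j,U \right)} = 9 + 15 U$ ($G{\left(j,U \right)} = 5 \left(1 + 3 U\right) + 4 = \left(5 + 15 U\right) + 4 = 9 + 15 U$)
$V{\left(k \right)} = 3 - 3 k + \frac{4}{k}$ ($V{\left(k \right)} = 3 - \left(- \frac{4}{k} + 3 k\right) = 3 - 3 k + \frac{4}{k}$)
$z{\left(n \right)} = - \frac{212}{9} + n$ ($z{\left(n \right)} = \left(3 - 27 + \frac{4}{9}\right) + n = - \frac{212}{9} + n$)
$11921 - z{\left(G{\left(-1,-12 \right)} \right)} = 11921 - \left(- \frac{212}{9} + \left(9 + 15 \left(-12\right)\right)\right) = 11921 - \left(- \frac{212}{9} + \left(9 - 180\right)\right) = 11921 - \left(- \frac{212}{9} - 171\right) = 11921 - - \frac{1751}{9} = 11921 + \frac{1751}{9} = \frac{109040}{9}$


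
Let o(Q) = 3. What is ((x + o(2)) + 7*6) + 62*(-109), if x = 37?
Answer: -6676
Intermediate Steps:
((x + o(2)) + 7*6) + 62*(-109) = ((37 + 3) + 7*6) + 62*(-109) = (40 + 42) - 6758 = 82 - 6758 = -6676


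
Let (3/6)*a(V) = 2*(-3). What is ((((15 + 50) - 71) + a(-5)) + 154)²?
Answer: 18496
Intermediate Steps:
a(V) = -12 (a(V) = 2*(2*(-3)) = 2*(-6) = -12)
((((15 + 50) - 71) + a(-5)) + 154)² = ((((15 + 50) - 71) - 12) + 154)² = (((65 - 71) - 12) + 154)² = ((-6 - 12) + 154)² = (-18 + 154)² = 136² = 18496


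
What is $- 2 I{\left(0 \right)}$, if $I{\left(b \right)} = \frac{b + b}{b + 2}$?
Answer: $0$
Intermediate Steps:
$I{\left(b \right)} = \frac{2 b}{2 + b}$
$- 2 I{\left(0 \right)} = - 2 \cdot 2 \cdot 0 \frac{1}{2 + 0} = - 2 \cdot 2 \cdot 0 \cdot \frac{1}{2} = \left(-2\right) 0 = 0$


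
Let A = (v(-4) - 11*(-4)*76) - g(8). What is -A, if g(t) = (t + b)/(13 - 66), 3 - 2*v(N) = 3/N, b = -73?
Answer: -1418131/424 ≈ -3344.6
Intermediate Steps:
v(N) = 3/2 - 3/(2*N)
g(t) = 73/53 - t/53 (g(t) = (t - 73)/(13 - 66) = (-73 + t)/(-53) = (-73 + t)*(-1/53) = 73/53 - t/53)
A = 1418131/424 (A = ((3/2)*(-1 - 4)/(-4) - 11*(-4)*76) - (73/53 - 1/53*8) = ((3/2)*(-¼)*(-5) + 44*76) - (73/53 - 8/53) = (15/8 + 3344) - 1*65/53 = 26767/8 - 65/53 = 1418131/424 ≈ 3344.6)
-A = -1*1418131/424 = -1418131/424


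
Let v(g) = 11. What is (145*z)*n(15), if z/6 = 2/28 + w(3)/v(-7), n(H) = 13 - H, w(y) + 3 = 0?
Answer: 26970/77 ≈ 350.26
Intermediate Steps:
w(y) = -3 (w(y) = -3 + 0 = -3)
z = -93/77 (z = 6*(2/28 - 3/11) = 6*(2*(1/28) - 3*1/11) = 6*(1/14 - 3/11) = 6*(-31/154) = -93/77 ≈ -1.2078)
(145*z)*n(15) = (145*(-93/77))*(13 - 1*15) = -13485*(13 - 15)/77 = -13485/77*(-2) = 26970/77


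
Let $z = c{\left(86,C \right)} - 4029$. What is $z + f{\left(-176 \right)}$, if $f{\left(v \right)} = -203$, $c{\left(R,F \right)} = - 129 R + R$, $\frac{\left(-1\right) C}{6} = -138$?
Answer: $-15240$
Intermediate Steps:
$C = 828$ ($C = \left(-6\right) \left(-138\right) = 828$)
$c{\left(R,F \right)} = - 128 R$
$z = -15037$ ($z = \left(-128\right) 86 - 4029 = -11008 - 4029 = -15037$)
$z + f{\left(-176 \right)} = -15037 - 203 = -15240$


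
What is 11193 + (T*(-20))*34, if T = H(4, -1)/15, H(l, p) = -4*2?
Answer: 34667/3 ≈ 11556.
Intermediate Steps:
H(l, p) = -8
T = -8/15 ≈ -0.53333
11193 + (T*(-20))*34 = 11193 - 8/15*(-20)*34 = 11193 + (32/3)*34 = 11193 + 1088/3 = 34667/3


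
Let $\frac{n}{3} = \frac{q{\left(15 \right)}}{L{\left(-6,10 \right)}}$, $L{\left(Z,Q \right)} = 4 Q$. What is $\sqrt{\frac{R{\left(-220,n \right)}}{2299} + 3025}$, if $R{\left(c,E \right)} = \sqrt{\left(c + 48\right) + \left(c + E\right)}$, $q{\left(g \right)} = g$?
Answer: $\frac{\sqrt{528540100 + 19 i \sqrt{6254}}}{418} \approx 55.0 + 7.8178 \cdot 10^{-5} i$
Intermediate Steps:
$n = \frac{9}{8}$ ($n = 3 \frac{15}{4 \cdot 10} = 3 \cdot \frac{15}{40} = 3 \cdot 15 \cdot \frac{1}{40} = 3 \cdot \frac{3}{8} = \frac{9}{8} \approx 1.125$)
$R{\left(c,E \right)} = \sqrt{48 + E + 2 c}$ ($R{\left(c,E \right)} = \sqrt{\left(48 + c\right) + \left(E + c\right)} = \sqrt{48 + E + 2 c}$)
$\sqrt{\frac{R{\left(-220,n \right)}}{2299} + 3025} = \sqrt{\frac{\sqrt{48 + \frac{9}{8} + 2 \left(-220\right)}}{2299} + 3025} = \sqrt{\sqrt{48 + \frac{9}{8} - 440} \cdot \frac{1}{2299} + 3025} = \sqrt{\sqrt{- \frac{3127}{8}} \cdot \frac{1}{2299} + 3025} = \sqrt{\frac{i \sqrt{6254}}{4} \cdot \frac{1}{2299} + 3025} = \sqrt{\frac{i \sqrt{6254}}{9196} + 3025} = \sqrt{3025 + \frac{i \sqrt{6254}}{9196}}$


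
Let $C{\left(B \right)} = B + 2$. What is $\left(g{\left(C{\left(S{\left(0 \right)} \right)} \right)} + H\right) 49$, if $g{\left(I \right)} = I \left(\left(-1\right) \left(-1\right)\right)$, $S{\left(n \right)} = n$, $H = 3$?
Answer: $245$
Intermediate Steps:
$C{\left(B \right)} = 2 + B$
$g{\left(I \right)} = I$ ($g{\left(I \right)} = I 1 = I$)
$\left(g{\left(C{\left(S{\left(0 \right)} \right)} \right)} + H\right) 49 = \left(\left(2 + 0\right) + 3\right) 49 = \left(2 + 3\right) 49 = 5 \cdot 49 = 245$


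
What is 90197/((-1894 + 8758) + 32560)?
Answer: 90197/39424 ≈ 2.2879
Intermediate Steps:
90197/((-1894 + 8758) + 32560) = 90197/(6864 + 32560) = 90197/39424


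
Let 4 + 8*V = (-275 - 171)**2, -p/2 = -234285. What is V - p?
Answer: -443706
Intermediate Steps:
p = 468570 (p = -2*(-234285) = 468570)
V = 24864 (V = -1/2 + (-275 - 171)**2/8 = -1/2 + (1/8)*(-446)**2 = -1/2 + (1/8)*198916 = -1/2 + 49729/2 = 24864)
V - p = 24864 - 1*468570 = 24864 - 468570 = -443706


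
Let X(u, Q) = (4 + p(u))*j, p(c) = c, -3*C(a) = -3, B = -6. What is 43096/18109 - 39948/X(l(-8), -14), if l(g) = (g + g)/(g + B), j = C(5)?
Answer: -421864739/54327 ≈ -7765.3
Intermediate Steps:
C(a) = 1 (C(a) = -⅓*(-3) = 1)
j = 1
l(g) = 2*g/(-6 + g) (l(g) = (g + g)/(g - 6) = (2*g)/(-6 + g) = 2*g/(-6 + g))
X(u, Q) = 4 + u (X(u, Q) = (4 + u)*1 = 4 + u)
43096/18109 - 39948/X(l(-8), -14) = 43096/18109 - 39948/(4 + 2*(-8)/(-6 - 8)) = 43096*(1/18109) - 39948/(4 + 2*(-8)/(-14)) = 43096/18109 - 39948/(4 + 2*(-8)*(-1/14)) = 43096/18109 - 39948/(4 + 8/7) = 43096/18109 - 39948/36/7 = 43096/18109 - 39948*7/36 = 43096/18109 - 23303/3 = -421864739/54327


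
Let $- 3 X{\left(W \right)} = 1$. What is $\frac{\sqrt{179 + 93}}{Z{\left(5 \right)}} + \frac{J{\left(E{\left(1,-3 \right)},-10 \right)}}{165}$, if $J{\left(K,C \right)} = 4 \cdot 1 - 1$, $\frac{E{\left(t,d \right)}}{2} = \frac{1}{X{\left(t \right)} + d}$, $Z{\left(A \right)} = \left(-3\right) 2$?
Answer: $\frac{1}{55} - \frac{2 \sqrt{17}}{3} \approx -2.7306$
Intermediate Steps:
$X{\left(W \right)} = - \frac{1}{3}$ ($X{\left(W \right)} = \left(- \frac{1}{3}\right) 1 = - \frac{1}{3}$)
$Z{\left(A \right)} = -6$
$E{\left(t,d \right)} = \frac{2}{- \frac{1}{3} + d}$
$J{\left(K,C \right)} = 3$ ($J{\left(K,C \right)} = 4 - 1 = 3$)
$\frac{\sqrt{179 + 93}}{Z{\left(5 \right)}} + \frac{J{\left(E{\left(1,-3 \right)},-10 \right)}}{165} = \frac{\sqrt{179 + 93}}{-6} + \frac{3}{165} = \sqrt{272} \left(- \frac{1}{6}\right) + 3 \cdot \frac{1}{165} = 4 \sqrt{17} \left(- \frac{1}{6}\right) + \frac{1}{55} = - \frac{2 \sqrt{17}}{3} + \frac{1}{55} = \frac{1}{55} - \frac{2 \sqrt{17}}{3}$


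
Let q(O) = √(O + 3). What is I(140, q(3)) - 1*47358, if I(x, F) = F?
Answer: -47358 + √6 ≈ -47356.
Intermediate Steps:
q(O) = √(3 + O)
I(140, q(3)) - 1*47358 = √(3 + 3) - 1*47358 = √6 - 47358 = -47358 + √6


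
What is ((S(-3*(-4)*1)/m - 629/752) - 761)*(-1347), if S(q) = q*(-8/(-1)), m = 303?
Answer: 77909048139/75952 ≈ 1.0258e+6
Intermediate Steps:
S(q) = 8*q (S(q) = q*(-8*(-1)) = q*8 = 8*q)
((S(-3*(-4)*1)/m - 629/752) - 761)*(-1347) = (((8*(-3*(-4)*1))/303 - 629/752) - 761)*(-1347) = (((8*(12*1))*(1/303) - 629*1/752) - 761)*(-1347) = (((8*12)*(1/303) - 629/752) - 761)*(-1347) = ((96*(1/303) - 629/752) - 761)*(-1347) = ((32/101 - 629/752) - 761)*(-1347) = (-39465/75952 - 761)*(-1347) = -57838937/75952*(-1347) = 77909048139/75952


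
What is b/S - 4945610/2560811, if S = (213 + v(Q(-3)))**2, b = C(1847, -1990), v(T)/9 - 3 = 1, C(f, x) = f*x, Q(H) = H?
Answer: -9718970420440/158772842811 ≈ -61.213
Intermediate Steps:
v(T) = 36 (v(T) = 27 + 9*1 = 27 + 9 = 36)
b = -3675530 (b = 1847*(-1990) = -3675530)
S = 62001 (S = (213 + 36)**2 = 249**2 = 62001)
b/S - 4945610/2560811 = -3675530/62001 - 4945610/2560811 = -9718970420440/158772842811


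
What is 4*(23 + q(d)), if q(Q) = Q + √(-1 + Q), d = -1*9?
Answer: 56 + 4*I*√10 ≈ 56.0 + 12.649*I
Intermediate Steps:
d = -9
4*(23 + q(d)) = 4*(23 + (-9 + √(-1 - 9))) = 4*(23 + (-9 + √(-10))) = 4*(23 + (-9 + I*√10)) = 4*(14 + I*√10) = 56 + 4*I*√10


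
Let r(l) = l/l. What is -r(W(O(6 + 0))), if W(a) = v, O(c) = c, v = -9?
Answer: -1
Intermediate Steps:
W(a) = -9
r(l) = 1
-r(W(O(6 + 0))) = -1*1 = -1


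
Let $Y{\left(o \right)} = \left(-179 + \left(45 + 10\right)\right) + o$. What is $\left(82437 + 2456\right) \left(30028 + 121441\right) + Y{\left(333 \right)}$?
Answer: $12858658026$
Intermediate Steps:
$Y{\left(o \right)} = -124 + o$ ($Y{\left(o \right)} = \left(-179 + 55\right) + o = -124 + o$)
$\left(82437 + 2456\right) \left(30028 + 121441\right) + Y{\left(333 \right)} = \left(82437 + 2456\right) \left(30028 + 121441\right) + \left(-124 + 333\right) = 84893 \cdot 151469 + 209 = 12858657817 + 209 = 12858658026$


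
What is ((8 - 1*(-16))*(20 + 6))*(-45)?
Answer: -28080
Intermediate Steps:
((8 - 1*(-16))*(20 + 6))*(-45) = ((8 + 16)*26)*(-45) = (24*26)*(-45) = 624*(-45) = -28080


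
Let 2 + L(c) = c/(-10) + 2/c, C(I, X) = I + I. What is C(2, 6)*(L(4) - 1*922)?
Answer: -18478/5 ≈ -3695.6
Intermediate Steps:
C(I, X) = 2*I
L(c) = -2 + 2/c - c/10 (L(c) = -2 + (c/(-10) + 2/c) = -2 + (c*(-⅒) + 2/c) = -2 + (-c/10 + 2/c) = -2 + (2/c - c/10) = -2 + 2/c - c/10)
C(2, 6)*(L(4) - 1*922) = (2*2)*((-2 + 2/4 - ⅒*4) - 1*922) = 4*((-2 + 2*(¼) - ⅖) - 922) = 4*((-2 + ½ - ⅖) - 922) = 4*(-19/10 - 922) = 4*(-9239/10) = -18478/5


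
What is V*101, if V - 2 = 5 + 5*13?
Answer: 7272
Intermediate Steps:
V = 72 (V = 2 + (5 + 5*13) = 2 + (5 + 65) = 2 + 70 = 72)
V*101 = 72*101 = 7272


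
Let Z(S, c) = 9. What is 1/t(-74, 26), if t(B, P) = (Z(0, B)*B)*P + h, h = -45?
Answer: -1/17361 ≈ -5.7600e-5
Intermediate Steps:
t(B, P) = -45 + 9*B*P (t(B, P) = (9*B)*P - 45 = 9*B*P - 45 = -45 + 9*B*P)
1/t(-74, 26) = 1/(-45 + 9*(-74)*26) = 1/(-45 - 17316) = 1/(-17361) = -1/17361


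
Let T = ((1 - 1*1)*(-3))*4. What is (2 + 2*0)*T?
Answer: 0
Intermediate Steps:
T = 0 (T = ((1 - 1)*(-3))*4 = (0*(-3))*4 = 0*4 = 0)
(2 + 2*0)*T = (2 + 2*0)*0 = (2 + 0)*0 = 2*0 = 0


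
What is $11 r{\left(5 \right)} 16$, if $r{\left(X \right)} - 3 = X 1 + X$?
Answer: $2288$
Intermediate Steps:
$r{\left(X \right)} = 3 + 2 X$ ($r{\left(X \right)} = 3 + \left(X 1 + X\right) = 3 + \left(X + X\right) = 3 + 2 X$)
$11 r{\left(5 \right)} 16 = 11 \left(3 + 2 \cdot 5\right) 16 = 11 \left(3 + 10\right) 16 = 11 \cdot 13 \cdot 16 = 143 \cdot 16 = 2288$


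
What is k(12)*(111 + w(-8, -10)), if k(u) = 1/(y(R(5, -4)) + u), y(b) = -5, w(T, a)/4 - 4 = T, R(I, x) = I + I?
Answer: 95/7 ≈ 13.571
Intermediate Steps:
R(I, x) = 2*I
w(T, a) = 16 + 4*T
k(u) = 1/(-5 + u)
k(12)*(111 + w(-8, -10)) = (111 + (16 + 4*(-8)))/(-5 + 12) = (111 + (16 - 32))/7 = (111 - 16)/7 = (⅐)*95 = 95/7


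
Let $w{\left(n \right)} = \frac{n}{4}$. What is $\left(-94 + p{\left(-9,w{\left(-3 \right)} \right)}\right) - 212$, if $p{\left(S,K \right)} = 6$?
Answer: $-300$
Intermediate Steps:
$w{\left(n \right)} = \frac{n}{4}$ ($w{\left(n \right)} = n \frac{1}{4} = \frac{n}{4}$)
$\left(-94 + p{\left(-9,w{\left(-3 \right)} \right)}\right) - 212 = \left(-94 + 6\right) - 212 = -88 - 212 = -300$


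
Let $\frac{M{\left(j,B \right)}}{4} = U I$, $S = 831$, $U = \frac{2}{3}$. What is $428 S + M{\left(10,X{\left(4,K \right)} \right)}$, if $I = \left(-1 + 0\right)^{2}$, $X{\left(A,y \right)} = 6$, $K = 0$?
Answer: $\frac{1067012}{3} \approx 3.5567 \cdot 10^{5}$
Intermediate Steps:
$U = \frac{2}{3}$ ($U = 2 \cdot \frac{1}{3} = \frac{2}{3} \approx 0.66667$)
$I = 1$ ($I = \left(-1\right)^{2} = 1$)
$M{\left(j,B \right)} = \frac{8}{3}$ ($M{\left(j,B \right)} = 4 \cdot \frac{2}{3} \cdot 1 = 4 \cdot \frac{2}{3} = \frac{8}{3}$)
$428 S + M{\left(10,X{\left(4,K \right)} \right)} = 428 \cdot 831 + \frac{8}{3} = 355668 + \frac{8}{3} = \frac{1067012}{3}$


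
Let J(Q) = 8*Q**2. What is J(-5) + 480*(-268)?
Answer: -128440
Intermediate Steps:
J(-5) + 480*(-268) = 8*(-5)**2 + 480*(-268) = 8*25 - 128640 = 200 - 128640 = -128440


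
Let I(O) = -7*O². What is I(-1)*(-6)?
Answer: 42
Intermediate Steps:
I(-1)*(-6) = -7*(-1)²*(-6) = -7*1*(-6) = -7*(-6) = 42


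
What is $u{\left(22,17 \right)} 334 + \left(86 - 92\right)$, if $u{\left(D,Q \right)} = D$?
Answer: $7342$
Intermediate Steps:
$u{\left(22,17 \right)} 334 + \left(86 - 92\right) = 22 \cdot 334 + \left(86 - 92\right) = 7348 - 6 = 7342$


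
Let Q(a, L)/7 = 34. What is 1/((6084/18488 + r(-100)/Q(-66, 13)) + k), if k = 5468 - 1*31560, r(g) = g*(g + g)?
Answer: -550018/14304668657 ≈ -3.8450e-5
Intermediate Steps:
Q(a, L) = 238 (Q(a, L) = 7*34 = 238)
r(g) = 2*g² (r(g) = g*(2*g) = 2*g²)
k = -26092 (k = 5468 - 31560 = -26092)
1/((6084/18488 + r(-100)/Q(-66, 13)) + k) = 1/((6084/18488 + (2*(-100)²)/238) - 26092) = 1/((6084*(1/18488) + (2*10000)*(1/238)) - 26092) = 1/((1521/4622 + 20000*(1/238)) - 26092) = 1/((1521/4622 + 10000/119) - 26092) = 1/(46400999/550018 - 26092) = 1/(-14304668657/550018) = -550018/14304668657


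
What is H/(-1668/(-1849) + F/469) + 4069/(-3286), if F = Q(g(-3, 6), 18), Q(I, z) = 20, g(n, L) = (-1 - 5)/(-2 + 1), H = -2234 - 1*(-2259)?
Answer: 33952650691/1346063896 ≈ 25.224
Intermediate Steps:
H = 25 (H = -2234 + 2259 = 25)
g(n, L) = 6 (g(n, L) = -6/(-1) = -6*(-1) = 6)
F = 20
H/(-1668/(-1849) + F/469) + 4069/(-3286) = 25/(-1668/(-1849) + 20/469) + 4069/(-3286) = 25/(-1668*(-1/1849) + 20*(1/469)) + 4069*(-1/3286) = 25/(1668/1849 + 20/469) - 4069/3286 = 25/(819272/867181) - 4069/3286 = 25*(867181/819272) - 4069/3286 = 21679525/819272 - 4069/3286 = 33952650691/1346063896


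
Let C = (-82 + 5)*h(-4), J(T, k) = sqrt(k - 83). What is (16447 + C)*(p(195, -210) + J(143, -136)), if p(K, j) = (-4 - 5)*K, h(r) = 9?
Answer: -27648270 + 15754*I*sqrt(219) ≈ -2.7648e+7 + 2.3314e+5*I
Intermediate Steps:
J(T, k) = sqrt(-83 + k)
p(K, j) = -9*K
C = -693 (C = (-82 + 5)*9 = -77*9 = -693)
(16447 + C)*(p(195, -210) + J(143, -136)) = (16447 - 693)*(-9*195 + sqrt(-83 - 136)) = 15754*(-1755 + sqrt(-219)) = 15754*(-1755 + I*sqrt(219)) = -27648270 + 15754*I*sqrt(219)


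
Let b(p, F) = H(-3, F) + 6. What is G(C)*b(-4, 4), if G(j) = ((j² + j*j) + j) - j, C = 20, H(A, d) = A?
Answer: 2400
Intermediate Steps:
b(p, F) = 3 (b(p, F) = -3 + 6 = 3)
G(j) = 2*j² (G(j) = ((j² + j²) + j) - j = (2*j² + j) - j = (j + 2*j²) - j = 2*j²)
G(C)*b(-4, 4) = (2*20²)*3 = (2*400)*3 = 800*3 = 2400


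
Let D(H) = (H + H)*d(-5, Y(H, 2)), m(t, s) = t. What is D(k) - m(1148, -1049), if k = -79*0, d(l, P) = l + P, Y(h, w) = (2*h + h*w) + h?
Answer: -1148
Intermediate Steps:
Y(h, w) = 3*h + h*w
d(l, P) = P + l
k = 0
D(H) = 2*H*(-5 + 5*H) (D(H) = (H + H)*(H*(3 + 2) - 5) = (2*H)*(H*5 - 5) = (2*H)*(5*H - 5) = (2*H)*(-5 + 5*H) = 2*H*(-5 + 5*H))
D(k) - m(1148, -1049) = 10*0*(-1 + 0) - 1*1148 = 10*0*(-1) - 1148 = 0 - 1148 = -1148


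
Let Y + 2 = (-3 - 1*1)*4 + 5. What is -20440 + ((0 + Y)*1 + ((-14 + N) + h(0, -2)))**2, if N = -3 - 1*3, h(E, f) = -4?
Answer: -19071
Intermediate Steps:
N = -6 (N = -3 - 3 = -6)
Y = -13 (Y = -2 + ((-3 - 1*1)*4 + 5) = -2 + ((-3 - 1)*4 + 5) = -2 + (-4*4 + 5) = -2 + (-16 + 5) = -2 - 11 = -13)
-20440 + ((0 + Y)*1 + ((-14 + N) + h(0, -2)))**2 = -20440 + ((0 - 13)*1 + ((-14 - 6) - 4))**2 = -20440 + (-13*1 + (-20 - 4))**2 = -20440 + (-13 - 24)**2 = -20440 + (-37)**2 = -20440 + 1369 = -19071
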